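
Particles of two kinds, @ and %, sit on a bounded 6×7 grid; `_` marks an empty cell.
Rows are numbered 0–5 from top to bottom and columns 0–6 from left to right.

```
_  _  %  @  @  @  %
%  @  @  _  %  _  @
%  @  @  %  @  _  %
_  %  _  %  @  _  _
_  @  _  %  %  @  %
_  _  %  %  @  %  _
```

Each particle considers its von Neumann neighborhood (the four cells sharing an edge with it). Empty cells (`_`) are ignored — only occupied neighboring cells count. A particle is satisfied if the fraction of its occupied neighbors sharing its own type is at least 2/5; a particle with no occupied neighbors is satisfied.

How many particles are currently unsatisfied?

15

Row 0: (0,2)% 0/2 not · (0,3)@ 1/2 satisfied · (0,4)@ 2/3 satisfied · (0,5)@ 1/2 satisfied · (0,6)% 0/2 not
Row 1: (1,0)% 1/2 satisfied · (1,1)@ 2/3 satisfied · (1,2)@ 2/3 satisfied · (1,4)% 0/2 not · (1,6)@ 0/2 not
Row 2: (2,0)% 1/2 satisfied · (2,1)@ 2/4 satisfied · (2,2)@ 2/3 satisfied · (2,3)% 1/3 not · (2,4)@ 1/3 not · (2,6)% 0/1 not
Row 3: (3,1)% 0/2 not · (3,3)% 2/3 satisfied · (3,4)@ 1/3 not
Row 4: (4,1)@ 0/1 not · (4,3)% 3/3 satisfied · (4,4)% 1/4 not · (4,5)@ 0/3 not · (4,6)% 0/1 not
Row 5: (5,2)% 1/1 satisfied · (5,3)% 2/3 satisfied · (5,4)@ 0/3 not · (5,5)% 0/2 not
Unsatisfied: (0,2), (0,6), (1,4), (1,6), (2,3), (2,4), (2,6), (3,1), (3,4), (4,1), (4,4), (4,5), (4,6), (5,4), (5,5) — 15 in total.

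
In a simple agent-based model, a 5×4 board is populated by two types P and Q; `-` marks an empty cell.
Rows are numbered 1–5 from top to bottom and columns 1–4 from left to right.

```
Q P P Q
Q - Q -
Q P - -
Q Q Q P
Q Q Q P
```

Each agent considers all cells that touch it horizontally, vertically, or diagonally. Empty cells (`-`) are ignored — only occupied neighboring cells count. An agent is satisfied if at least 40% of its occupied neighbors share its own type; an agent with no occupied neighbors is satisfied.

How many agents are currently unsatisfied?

Row 1: (1,1)Q 1/2 satisfied · (1,2)P 1/4 not · (1,3)P 1/3 not · (1,4)Q 1/2 satisfied
Row 2: (2,1)Q 2/4 satisfied · (2,3)Q 1/4 not
Row 3: (3,1)Q 3/4 satisfied · (3,2)P 0/6 not
Row 4: (4,1)Q 4/5 satisfied · (4,2)Q 6/7 satisfied · (4,3)Q 3/6 satisfied · (4,4)P 1/3 not
Row 5: (5,1)Q 3/3 satisfied · (5,2)Q 5/5 satisfied · (5,3)Q 3/5 satisfied · (5,4)P 1/3 not
Unsatisfied: (1,2), (1,3), (2,3), (3,2), (4,4), (5,4) — 6 in total.

6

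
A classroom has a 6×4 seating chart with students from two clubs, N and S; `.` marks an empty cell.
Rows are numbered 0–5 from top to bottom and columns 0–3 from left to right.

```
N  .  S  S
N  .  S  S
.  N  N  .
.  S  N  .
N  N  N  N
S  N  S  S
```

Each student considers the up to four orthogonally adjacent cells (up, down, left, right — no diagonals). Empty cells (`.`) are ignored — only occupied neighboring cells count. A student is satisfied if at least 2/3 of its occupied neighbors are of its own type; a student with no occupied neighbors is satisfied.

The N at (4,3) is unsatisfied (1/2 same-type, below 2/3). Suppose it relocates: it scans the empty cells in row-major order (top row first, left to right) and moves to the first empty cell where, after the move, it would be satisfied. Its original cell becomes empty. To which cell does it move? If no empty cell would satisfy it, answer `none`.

Vacating (4,3). Empty cells in order:
  (0,1): 1/2 same-type → still unsatisfied.
  (1,1): 2/3 same-type → satisfied — stop here.

(1,1)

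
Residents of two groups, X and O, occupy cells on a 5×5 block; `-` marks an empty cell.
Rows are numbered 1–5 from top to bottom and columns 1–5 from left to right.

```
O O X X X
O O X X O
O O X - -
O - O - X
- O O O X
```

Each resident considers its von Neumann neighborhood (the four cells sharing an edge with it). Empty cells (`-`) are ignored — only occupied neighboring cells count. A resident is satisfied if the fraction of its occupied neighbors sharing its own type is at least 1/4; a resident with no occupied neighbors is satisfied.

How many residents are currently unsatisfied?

1

(1,1)O 2/2 satisfied
(1,2)O 2/3 satisfied
(1,3)X 2/3 satisfied
(1,4)X 3/3 satisfied
(1,5)X 1/2 satisfied
(2,1)O 3/3 satisfied
(2,2)O 3/4 satisfied
(2,3)X 3/4 satisfied
(2,4)X 2/3 satisfied
(2,5)O 0/2 not
(3,1)O 3/3 satisfied
(3,2)O 2/3 satisfied
(3,3)X 1/3 satisfied
(4,1)O 1/1 satisfied
(4,3)O 1/2 satisfied
(4,5)X 1/1 satisfied
(5,2)O 1/1 satisfied
(5,3)O 3/3 satisfied
(5,4)O 1/2 satisfied
(5,5)X 1/2 satisfied
Unsatisfied: (2,5) — 1 in total.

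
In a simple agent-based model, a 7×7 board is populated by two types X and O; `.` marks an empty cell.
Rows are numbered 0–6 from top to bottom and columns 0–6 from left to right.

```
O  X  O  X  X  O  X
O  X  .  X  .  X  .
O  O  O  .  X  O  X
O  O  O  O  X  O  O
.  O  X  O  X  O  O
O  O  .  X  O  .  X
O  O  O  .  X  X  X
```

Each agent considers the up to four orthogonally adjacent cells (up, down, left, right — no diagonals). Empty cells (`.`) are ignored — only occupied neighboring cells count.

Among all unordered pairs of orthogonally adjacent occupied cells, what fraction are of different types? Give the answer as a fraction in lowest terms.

24/55

Scan each occupied cell's neighbors to the right and below so each pair is counted once.
Row 0: O(0,0)–X(0,1)≠ O(0,0)–O(1,0)= X(0,1)–O(0,2)≠ X(0,1)–X(1,1)= O(0,2)–X(0,3)≠ X(0,3)–X(0,4)= X(0,3)–X(1,3)= X(0,4)–O(0,5)≠ O(0,5)–X(0,6)≠ O(0,5)–X(1,5)≠  → 6/10 unlike.
Row 1: O(1,0)–X(1,1)≠ O(1,0)–O(2,0)= X(1,1)–O(2,1)≠ X(1,5)–O(2,5)≠  → 3/4 unlike.
Row 2: O(2,0)–O(2,1)= O(2,0)–O(3,0)= O(2,1)–O(2,2)= O(2,1)–O(3,1)= O(2,2)–O(3,2)= X(2,4)–O(2,5)≠ X(2,4)–X(3,4)= O(2,5)–X(2,6)≠ O(2,5)–O(3,5)= X(2,6)–O(3,6)≠  → 3/10 unlike.
Row 3: O(3,0)–O(3,1)= O(3,1)–O(3,2)= O(3,1)–O(4,1)= O(3,2)–O(3,3)= O(3,2)–X(4,2)≠ O(3,3)–X(3,4)≠ O(3,3)–O(4,3)= X(3,4)–O(3,5)≠ X(3,4)–X(4,4)= O(3,5)–O(3,6)= O(3,5)–O(4,5)= O(3,6)–O(4,6)=  → 3/12 unlike.
Row 4: O(4,1)–X(4,2)≠ O(4,1)–O(5,1)= X(4,2)–O(4,3)≠ O(4,3)–X(4,4)≠ O(4,3)–X(5,3)≠ X(4,4)–O(4,5)≠ X(4,4)–O(5,4)≠ O(4,5)–O(4,6)= O(4,6)–X(5,6)≠  → 7/9 unlike.
Row 5: O(5,0)–O(5,1)= O(5,0)–O(6,0)= O(5,1)–O(6,1)= X(5,3)–O(5,4)≠ O(5,4)–X(6,4)≠ X(5,6)–X(6,6)=  → 2/6 unlike.
Row 6: O(6,0)–O(6,1)= O(6,1)–O(6,2)= X(6,4)–X(6,5)= X(6,5)–X(6,6)=  → 0/4 unlike.
Total adjacent occupied pairs: 55; unlike-type pairs: 24.
24/55 is already in lowest terms.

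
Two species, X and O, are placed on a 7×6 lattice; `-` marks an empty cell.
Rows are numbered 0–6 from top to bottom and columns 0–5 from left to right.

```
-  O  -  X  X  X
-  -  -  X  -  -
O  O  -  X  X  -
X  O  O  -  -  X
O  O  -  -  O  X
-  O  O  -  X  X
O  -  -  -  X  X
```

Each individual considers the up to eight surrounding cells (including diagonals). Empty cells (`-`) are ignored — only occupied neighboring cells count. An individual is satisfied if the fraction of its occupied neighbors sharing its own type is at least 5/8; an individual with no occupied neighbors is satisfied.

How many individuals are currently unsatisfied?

2

Row 0: (0,1)O 0/0 ok · (0,3)X 2/2 ok · (0,4)X 3/3 ok · (0,5)X 1/1 ok
Row 1: (1,3)X 4/4 ok
Row 2: (2,0)O 2/3 ok · (2,1)O 3/4 ok · (2,3)X 2/3 ok · (2,4)X 3/3 ok
Row 3: (3,0)X 0/5 unhappy · (3,1)O 5/6 ok · (3,2)O 3/4 ok · (3,5)X 2/3 ok
Row 4: (4,0)O 3/4 ok · (4,1)O 5/6 ok · (4,4)O 0/4 unhappy · (4,5)X 3/4 ok
Row 5: (5,1)O 4/4 ok · (5,2)O 2/2 ok · (5,4)X 4/5 ok · (5,5)X 4/5 ok
Row 6: (6,0)O 1/1 ok · (6,4)X 3/3 ok · (6,5)X 3/3 ok
Unsatisfied: (3,0), (4,4) — 2 in total.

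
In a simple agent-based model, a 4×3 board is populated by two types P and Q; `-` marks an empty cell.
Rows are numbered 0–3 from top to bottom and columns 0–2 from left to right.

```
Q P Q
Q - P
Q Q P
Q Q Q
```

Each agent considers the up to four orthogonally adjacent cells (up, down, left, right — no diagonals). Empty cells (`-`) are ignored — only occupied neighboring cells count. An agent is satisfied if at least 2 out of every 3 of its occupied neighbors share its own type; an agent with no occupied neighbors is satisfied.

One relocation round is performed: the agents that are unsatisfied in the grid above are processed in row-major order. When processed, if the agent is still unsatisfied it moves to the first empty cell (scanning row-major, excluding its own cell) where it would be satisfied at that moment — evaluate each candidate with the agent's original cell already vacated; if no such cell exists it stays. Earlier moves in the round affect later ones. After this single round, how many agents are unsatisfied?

6

Initially unsatisfied (in order): (0,0), (0,1), (0,2), (1,2), (2,2), (3,2).
  (0,0): no empty cell satisfies it; stays.
  (0,1): no empty cell satisfies it; stays.
  (0,2): no empty cell satisfies it; stays.
  (1,2): no empty cell satisfies it; stays.
  (2,2): no empty cell satisfies it; stays.
  (3,2): no empty cell satisfies it; stays.
Resulting grid:
Q P Q
Q - P
Q Q P
Q Q Q
Unsatisfied now: (0,0), (0,1), (0,2), (1,2), (2,2), (3,2).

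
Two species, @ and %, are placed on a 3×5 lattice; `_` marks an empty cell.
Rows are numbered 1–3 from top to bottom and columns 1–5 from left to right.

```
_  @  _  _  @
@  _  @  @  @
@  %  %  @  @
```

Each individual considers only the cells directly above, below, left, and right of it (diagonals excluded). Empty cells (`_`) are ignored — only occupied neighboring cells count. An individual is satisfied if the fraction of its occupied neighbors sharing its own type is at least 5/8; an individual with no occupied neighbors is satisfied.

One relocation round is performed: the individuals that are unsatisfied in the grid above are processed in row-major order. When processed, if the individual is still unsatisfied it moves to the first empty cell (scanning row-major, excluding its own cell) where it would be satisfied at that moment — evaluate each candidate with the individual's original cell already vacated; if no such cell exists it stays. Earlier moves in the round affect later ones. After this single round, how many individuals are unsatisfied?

1

Initially unsatisfied (in order): (2,3), (3,1), (3,2), (3,3).
  (2,3) → (1,1).
  (3,1) → (1,3).
  (3,2): now satisfied by earlier moves; stays.
  (3,3): no empty cell satisfies it; stays.
Resulting grid:
@ @ @ _ @
@ _ _ @ @
_ % % @ @
Unsatisfied now: (3,3).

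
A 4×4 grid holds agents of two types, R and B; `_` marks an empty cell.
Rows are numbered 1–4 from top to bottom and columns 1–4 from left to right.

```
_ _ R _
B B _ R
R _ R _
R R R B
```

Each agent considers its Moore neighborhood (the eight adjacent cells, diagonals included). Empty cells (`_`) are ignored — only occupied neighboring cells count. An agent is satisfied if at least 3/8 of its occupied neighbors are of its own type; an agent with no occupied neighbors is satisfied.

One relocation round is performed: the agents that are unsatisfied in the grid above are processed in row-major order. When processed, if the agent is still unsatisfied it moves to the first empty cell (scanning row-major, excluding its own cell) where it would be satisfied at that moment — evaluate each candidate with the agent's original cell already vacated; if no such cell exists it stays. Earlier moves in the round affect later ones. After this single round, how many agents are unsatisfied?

Initially unsatisfied (in order): (2,2), (4,4).
  (2,2) → (1,1).
  (4,4) → (1,2).
Resulting grid:
B B R _
B _ _ R
R _ R _
R R R _
All satisfied now.

0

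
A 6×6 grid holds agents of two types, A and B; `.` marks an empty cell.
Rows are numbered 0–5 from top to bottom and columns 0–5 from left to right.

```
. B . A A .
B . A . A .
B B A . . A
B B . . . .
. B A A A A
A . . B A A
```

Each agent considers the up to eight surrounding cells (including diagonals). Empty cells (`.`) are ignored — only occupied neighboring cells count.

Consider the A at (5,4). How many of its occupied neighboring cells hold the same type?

Occupied neighbors of (5,4): (4,3)=A, (4,4)=A, (4,5)=A, (5,3)=B, (5,5)=A.
Same type (A): 4 of 5.

4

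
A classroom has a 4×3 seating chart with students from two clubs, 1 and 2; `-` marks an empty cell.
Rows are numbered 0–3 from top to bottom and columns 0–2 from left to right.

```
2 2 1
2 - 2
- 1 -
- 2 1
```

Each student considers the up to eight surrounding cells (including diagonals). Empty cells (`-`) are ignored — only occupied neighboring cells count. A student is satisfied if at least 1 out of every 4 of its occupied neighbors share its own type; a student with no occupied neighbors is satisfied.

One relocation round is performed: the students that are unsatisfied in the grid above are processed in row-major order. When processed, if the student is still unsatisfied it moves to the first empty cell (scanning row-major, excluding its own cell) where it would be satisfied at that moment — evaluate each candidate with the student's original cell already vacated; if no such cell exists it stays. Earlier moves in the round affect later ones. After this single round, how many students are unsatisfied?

0

Initially unsatisfied (in order): (0,2), (3,1).
  (0,2) → (2,0).
  (3,1) → (0,2).
Resulting grid:
2 2 2
2 - 2
1 1 -
- - 1
All satisfied now.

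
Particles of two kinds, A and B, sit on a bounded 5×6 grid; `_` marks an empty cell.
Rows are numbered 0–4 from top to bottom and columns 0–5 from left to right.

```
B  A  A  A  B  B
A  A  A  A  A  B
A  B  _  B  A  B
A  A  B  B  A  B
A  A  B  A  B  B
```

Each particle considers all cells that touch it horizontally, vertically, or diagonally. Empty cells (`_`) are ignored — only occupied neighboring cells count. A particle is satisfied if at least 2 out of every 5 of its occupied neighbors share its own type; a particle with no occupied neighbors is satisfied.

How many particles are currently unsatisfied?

(0,0)B 0/3 ✗
(0,1)A 4/5 ✓
(0,2)A 5/5 ✓
(0,3)A 4/5 ✓
(0,4)B 2/5 ✓
(0,5)B 2/3 ✓
(1,0)A 3/5 ✓
(1,1)A 5/7 ✓
(1,2)A 5/7 ✓
(1,3)A 5/7 ✓
(1,4)A 3/8 ✗
(1,5)B 3/5 ✓
(2,0)A 4/5 ✓
(2,1)B 1/7 ✗
(2,3)B 2/7 ✗
(2,4)A 3/8 ✗
(2,5)B 2/5 ✓
(3,0)A 4/5 ✓
(3,1)A 4/7 ✓
(3,2)B 4/7 ✓
(3,3)B 4/7 ✓
(3,4)A 2/8 ✗
(3,5)B 3/5 ✓
(4,0)A 3/3 ✓
(4,1)A 3/5 ✓
(4,2)B 2/5 ✓
(4,3)A 1/5 ✗
(4,4)B 3/5 ✓
(4,5)B 2/3 ✓
Unsatisfied: (0,0), (1,4), (2,1), (2,3), (2,4), (3,4), (4,3) — 7 in total.

7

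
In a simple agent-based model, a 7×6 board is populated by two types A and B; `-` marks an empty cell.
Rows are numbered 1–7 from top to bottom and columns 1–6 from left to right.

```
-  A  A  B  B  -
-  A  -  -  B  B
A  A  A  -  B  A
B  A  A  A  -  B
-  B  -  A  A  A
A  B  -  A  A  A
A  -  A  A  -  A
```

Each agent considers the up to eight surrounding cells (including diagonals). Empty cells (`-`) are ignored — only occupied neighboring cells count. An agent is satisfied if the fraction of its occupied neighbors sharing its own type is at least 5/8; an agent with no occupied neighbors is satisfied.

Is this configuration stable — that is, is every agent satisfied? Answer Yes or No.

No

Row 1: (1,2)A 2/2 ok · (1,3)A 2/3 ok · (1,4)B 2/3 ok · (1,5)B 3/3 ok
Row 2: (2,2)A 5/5 ok · (2,5)B 4/5 ok · (2,6)B 3/4 ok
Row 3: (3,1)A 3/4 ok · (3,2)A 5/6 ok · (3,3)A 5/5 ok · (3,5)B 3/5 unhappy · (3,6)A 0/4 unhappy
Row 4: (4,1)B 1/4 unhappy · (4,2)A 4/6 ok · (4,3)A 5/6 ok · (4,4)A 4/5 ok · (4,6)B 1/4 unhappy
Row 5: (5,2)B 2/5 unhappy · (5,4)A 5/5 ok · (5,5)A 6/7 ok · (5,6)A 3/4 ok
Row 6: (6,1)A 1/3 unhappy · (6,2)B 1/4 unhappy · (6,4)A 5/5 ok · (6,5)A 7/7 ok · (6,6)A 4/4 ok
Row 7: (7,1)A 1/2 unhappy · (7,3)A 2/3 ok · (7,4)A 3/3 ok · (7,6)A 2/2 ok
For instance (3,5) has only 3/5 same-type neighbors, below 5/8.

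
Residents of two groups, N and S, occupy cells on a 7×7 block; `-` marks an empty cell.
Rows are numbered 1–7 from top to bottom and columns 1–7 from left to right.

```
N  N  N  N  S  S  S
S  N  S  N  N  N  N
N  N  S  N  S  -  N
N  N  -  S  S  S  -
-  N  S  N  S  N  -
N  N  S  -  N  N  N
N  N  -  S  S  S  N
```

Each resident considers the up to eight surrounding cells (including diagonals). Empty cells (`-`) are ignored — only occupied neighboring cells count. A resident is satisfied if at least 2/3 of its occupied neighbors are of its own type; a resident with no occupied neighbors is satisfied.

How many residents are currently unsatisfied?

Row 1: (1,1)N 2/3 ok · (1,2)N 3/5 unhappy · (1,3)N 4/5 ok · (1,4)N 3/5 unhappy · (1,5)S 1/5 unhappy · (1,6)S 2/5 unhappy · (1,7)S 1/3 unhappy
Row 2: (2,1)S 0/5 unhappy · (2,2)N 5/8 unhappy · (2,3)S 1/8 unhappy · (2,4)N 4/8 unhappy · (2,5)N 4/7 unhappy · (2,6)N 3/7 unhappy · (2,7)N 2/4 unhappy
Row 3: (3,1)N 4/5 ok · (3,2)N 4/7 unhappy · (3,3)S 2/7 unhappy · (3,4)N 2/7 unhappy · (3,5)S 3/7 unhappy · (3,7)N 2/3 ok
Row 4: (4,1)N 4/4 ok · (4,2)N 4/6 ok · (4,4)S 5/7 ok · (4,5)S 4/7 unhappy · (4,6)S 3/5 unhappy
Row 5: (5,2)N 4/6 ok · (5,3)S 2/6 unhappy · (5,4)N 1/6 unhappy · (5,5)S 3/7 unhappy · (5,6)N 3/6 unhappy
Row 6: (6,1)N 4/4 ok · (6,2)N 4/6 ok · (6,3)S 2/6 unhappy · (6,5)N 3/7 unhappy · (6,6)N 4/7 unhappy · (6,7)N 3/4 ok
Row 7: (7,1)N 3/3 ok · (7,2)N 3/4 ok · (7,4)S 2/3 ok · (7,5)S 2/4 unhappy · (7,6)S 1/5 unhappy · (7,7)N 2/3 ok
Unsatisfied: (1,2), (1,4), (1,5), (1,6), (1,7), (2,1), (2,2), (2,3), (2,4), (2,5), (2,6), (2,7), (3,2), (3,3), (3,4), (3,5), (4,5), (4,6), (5,3), (5,4), (5,5), (5,6), (6,3), (6,5), (6,6), (7,5), (7,6) — 27 in total.

27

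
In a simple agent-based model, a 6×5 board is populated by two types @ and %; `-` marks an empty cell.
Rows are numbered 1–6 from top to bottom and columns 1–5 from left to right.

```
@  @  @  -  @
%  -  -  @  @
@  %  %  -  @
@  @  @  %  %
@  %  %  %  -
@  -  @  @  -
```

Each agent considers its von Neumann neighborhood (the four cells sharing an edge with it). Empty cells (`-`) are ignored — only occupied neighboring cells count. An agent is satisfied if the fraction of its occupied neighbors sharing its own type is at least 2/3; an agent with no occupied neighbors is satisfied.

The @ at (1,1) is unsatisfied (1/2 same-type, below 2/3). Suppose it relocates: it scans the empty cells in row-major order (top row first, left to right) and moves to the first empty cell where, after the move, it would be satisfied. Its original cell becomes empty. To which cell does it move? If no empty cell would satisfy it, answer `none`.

(1,4)

Vacating (1,1). Empty cells in order:
  (1,4): 3/3 same-type → satisfied — stop here.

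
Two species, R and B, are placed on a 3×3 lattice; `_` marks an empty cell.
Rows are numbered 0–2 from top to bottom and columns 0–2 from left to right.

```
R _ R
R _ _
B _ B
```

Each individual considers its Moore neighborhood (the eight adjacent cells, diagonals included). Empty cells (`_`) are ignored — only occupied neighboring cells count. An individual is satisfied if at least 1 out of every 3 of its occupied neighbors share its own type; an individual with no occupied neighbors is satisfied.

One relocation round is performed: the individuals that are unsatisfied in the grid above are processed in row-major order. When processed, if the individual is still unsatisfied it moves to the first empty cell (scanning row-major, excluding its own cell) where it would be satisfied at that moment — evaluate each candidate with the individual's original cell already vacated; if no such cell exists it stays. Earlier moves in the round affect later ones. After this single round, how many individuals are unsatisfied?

1

Initially unsatisfied (in order): (2,0).
  (2,0) → (1,2).
Resulting grid:
R _ R
R _ B
_ _ B
Unsatisfied now: (0,2).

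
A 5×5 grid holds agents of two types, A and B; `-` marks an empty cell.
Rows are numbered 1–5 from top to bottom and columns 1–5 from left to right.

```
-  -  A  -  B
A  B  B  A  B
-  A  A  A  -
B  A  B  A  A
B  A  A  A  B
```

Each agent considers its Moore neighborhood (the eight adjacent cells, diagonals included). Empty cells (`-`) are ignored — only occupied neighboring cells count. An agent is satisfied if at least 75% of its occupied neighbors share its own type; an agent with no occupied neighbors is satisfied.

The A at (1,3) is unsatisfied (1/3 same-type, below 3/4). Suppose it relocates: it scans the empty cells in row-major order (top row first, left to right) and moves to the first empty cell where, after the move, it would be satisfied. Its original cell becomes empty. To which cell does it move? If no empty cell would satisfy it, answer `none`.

(3,5)

Vacating (1,3). Empty cells in order:
  (1,1): 1/2 same-type → still unsatisfied.
  (1,2): 1/3 same-type → still unsatisfied.
  (1,4): 1/4 same-type → still unsatisfied.
  (3,1): 3/5 same-type → still unsatisfied.
  (3,5): 4/5 same-type → satisfied — stop here.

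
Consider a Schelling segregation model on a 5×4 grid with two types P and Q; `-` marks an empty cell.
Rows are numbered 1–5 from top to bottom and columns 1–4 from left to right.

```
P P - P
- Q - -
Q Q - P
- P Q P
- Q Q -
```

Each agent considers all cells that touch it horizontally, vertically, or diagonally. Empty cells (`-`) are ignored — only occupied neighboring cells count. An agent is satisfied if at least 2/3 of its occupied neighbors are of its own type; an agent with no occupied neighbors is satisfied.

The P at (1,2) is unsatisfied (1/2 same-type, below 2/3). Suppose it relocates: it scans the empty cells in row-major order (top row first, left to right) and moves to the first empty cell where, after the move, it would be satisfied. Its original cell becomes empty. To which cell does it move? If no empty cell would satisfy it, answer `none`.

(2,4)

Vacating (1,2). Empty cells in order:
  (1,3): 1/2 same-type → still unsatisfied.
  (2,1): 1/4 same-type → still unsatisfied.
  (2,3): 2/4 same-type → still unsatisfied.
  (2,4): 2/2 same-type → satisfied — stop here.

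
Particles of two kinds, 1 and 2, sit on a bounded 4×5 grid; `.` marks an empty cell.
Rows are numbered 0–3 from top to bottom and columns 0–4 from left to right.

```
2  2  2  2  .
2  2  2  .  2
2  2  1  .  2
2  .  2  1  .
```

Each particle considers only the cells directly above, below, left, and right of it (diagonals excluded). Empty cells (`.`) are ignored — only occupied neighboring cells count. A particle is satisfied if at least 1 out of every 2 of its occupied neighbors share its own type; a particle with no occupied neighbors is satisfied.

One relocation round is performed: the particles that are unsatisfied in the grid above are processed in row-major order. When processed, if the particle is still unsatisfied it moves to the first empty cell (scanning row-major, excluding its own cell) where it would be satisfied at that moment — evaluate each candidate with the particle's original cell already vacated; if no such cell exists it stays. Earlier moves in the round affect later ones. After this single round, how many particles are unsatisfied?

0

Initially unsatisfied (in order): (2,2), (3,2), (3,3).
  (2,2) → (2,3).
  (3,2) → (0,4).
  (3,3): now satisfied by earlier moves; stays.
Resulting grid:
2 2 2 2 2
2 2 2 . 2
2 2 . 1 2
2 . . 1 .
All satisfied now.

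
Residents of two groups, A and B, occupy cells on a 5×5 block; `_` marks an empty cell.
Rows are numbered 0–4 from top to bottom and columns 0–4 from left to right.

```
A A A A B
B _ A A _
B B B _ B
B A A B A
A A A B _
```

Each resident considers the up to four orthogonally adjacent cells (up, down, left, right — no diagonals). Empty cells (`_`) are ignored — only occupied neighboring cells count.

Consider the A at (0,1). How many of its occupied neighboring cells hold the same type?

2

Occupied neighbors of (0,1): (0,0)=A, (0,2)=A.
Same type (A): 2 of 2.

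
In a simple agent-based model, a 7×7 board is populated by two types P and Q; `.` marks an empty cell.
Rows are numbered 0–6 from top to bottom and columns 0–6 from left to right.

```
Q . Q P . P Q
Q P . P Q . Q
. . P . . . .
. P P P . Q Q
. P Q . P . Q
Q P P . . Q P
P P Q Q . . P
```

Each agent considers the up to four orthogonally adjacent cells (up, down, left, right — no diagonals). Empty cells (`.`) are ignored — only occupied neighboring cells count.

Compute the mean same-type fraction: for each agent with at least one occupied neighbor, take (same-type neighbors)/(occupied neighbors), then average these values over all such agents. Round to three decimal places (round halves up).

0.546

Row 0: (0,0)Q 1/1 · (0,2)Q 0/1 · (0,3)P 1/2 · (0,5)P 0/1 · (0,6)Q 1/2
Row 1: (1,0)Q 1/2 · (1,1)P 0/1 · (1,3)P 1/2 · (1,4)Q 0/1 · (1,6)Q 1/1
Row 2: (2,2)P 1/1
Row 3: (3,1)P 2/2 · (3,2)P 3/4 · (3,3)P 1/1 · (3,5)Q 1/1 · (3,6)Q 2/2
Row 4: (4,1)P 2/3 · (4,2)Q 0/3 · (4,4)P — no occupied neighbors · (4,6)Q 1/2
Row 5: (5,0)Q 0/2 · (5,1)P 3/4 · (5,2)P 1/3 · (5,5)Q 0/1 · (5,6)P 1/3
Row 6: (6,0)P 1/2 · (6,1)P 2/3 · (6,2)Q 1/3 · (6,3)Q 1/1 · (6,6)P 1/1
Sum over 29 agents: 1/1 + 0/1 + 1/2 + 0/1 + 1/2 + 1/2 + 0/1 + 1/2 + 0/1 + 1/1 + 1/1 + 2/2 + 3/4 + 1/1 + 1/1 + 2/2 + 2/3 + 0/3 + 1/2 + 0/2 + 3/4 + 1/3 + 0/1 + 1/3 + 1/2 + 2/3 + 1/3 + 1/1 + 1/1 = 95/6; mean = 95/6 ÷ 29 = 95/174 = 0.545977… → 0.546.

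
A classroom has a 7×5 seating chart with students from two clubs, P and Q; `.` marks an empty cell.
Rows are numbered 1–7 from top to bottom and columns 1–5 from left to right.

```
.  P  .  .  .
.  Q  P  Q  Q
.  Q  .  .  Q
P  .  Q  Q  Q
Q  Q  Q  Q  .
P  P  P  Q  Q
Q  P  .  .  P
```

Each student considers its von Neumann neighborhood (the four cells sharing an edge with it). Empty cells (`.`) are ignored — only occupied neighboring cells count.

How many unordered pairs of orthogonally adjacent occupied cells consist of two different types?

11

Scan each occupied cell's neighbors to the right and below so each pair is counted once.
Row 1: P(1,2)–Q(2,2)≠  → 1/1 unlike.
Row 2: Q(2,2)–P(2,3)≠ Q(2,2)–Q(3,2)= P(2,3)–Q(2,4)≠ Q(2,4)–Q(2,5)= Q(2,5)–Q(3,5)=  → 2/5 unlike.
Row 3: Q(3,5)–Q(4,5)=  → 0/1 unlike.
Row 4: P(4,1)–Q(5,1)≠ Q(4,3)–Q(4,4)= Q(4,3)–Q(5,3)= Q(4,4)–Q(4,5)= Q(4,4)–Q(5,4)=  → 1/5 unlike.
Row 5: Q(5,1)–Q(5,2)= Q(5,1)–P(6,1)≠ Q(5,2)–Q(5,3)= Q(5,2)–P(6,2)≠ Q(5,3)–Q(5,4)= Q(5,3)–P(6,3)≠ Q(5,4)–Q(6,4)=  → 3/7 unlike.
Row 6: P(6,1)–P(6,2)= P(6,1)–Q(7,1)≠ P(6,2)–P(6,3)= P(6,2)–P(7,2)= P(6,3)–Q(6,4)≠ Q(6,4)–Q(6,5)= Q(6,5)–P(7,5)≠  → 3/7 unlike.
Row 7: Q(7,1)–P(7,2)≠  → 1/1 unlike.
Total adjacent occupied pairs: 27; unlike-type pairs: 11.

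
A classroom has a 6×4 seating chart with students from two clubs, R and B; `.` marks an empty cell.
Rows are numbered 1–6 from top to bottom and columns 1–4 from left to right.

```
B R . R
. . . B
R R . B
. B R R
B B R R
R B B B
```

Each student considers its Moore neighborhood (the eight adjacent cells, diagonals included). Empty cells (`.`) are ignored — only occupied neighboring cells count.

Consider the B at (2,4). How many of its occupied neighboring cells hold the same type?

1

Occupied neighbors of (2,4): (1,4)=R, (3,4)=B.
Same type (B): 1 of 2.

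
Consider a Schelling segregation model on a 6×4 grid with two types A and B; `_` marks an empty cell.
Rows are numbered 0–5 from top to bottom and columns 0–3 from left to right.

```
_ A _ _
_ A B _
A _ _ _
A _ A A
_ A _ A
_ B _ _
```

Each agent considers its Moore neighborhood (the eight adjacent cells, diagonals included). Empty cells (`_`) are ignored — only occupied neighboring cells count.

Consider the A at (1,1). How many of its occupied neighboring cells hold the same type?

2

Occupied neighbors of (1,1): (0,1)=A, (1,2)=B, (2,0)=A.
Same type (A): 2 of 3.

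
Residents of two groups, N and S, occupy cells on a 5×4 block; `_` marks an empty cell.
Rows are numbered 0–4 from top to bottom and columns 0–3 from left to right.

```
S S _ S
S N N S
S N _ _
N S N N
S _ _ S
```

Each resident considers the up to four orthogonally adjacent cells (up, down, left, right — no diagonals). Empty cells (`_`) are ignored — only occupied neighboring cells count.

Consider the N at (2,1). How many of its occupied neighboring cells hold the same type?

Occupied neighbors of (2,1): (1,1)=N, (3,1)=S, (2,0)=S.
Same type (N): 1 of 3.

1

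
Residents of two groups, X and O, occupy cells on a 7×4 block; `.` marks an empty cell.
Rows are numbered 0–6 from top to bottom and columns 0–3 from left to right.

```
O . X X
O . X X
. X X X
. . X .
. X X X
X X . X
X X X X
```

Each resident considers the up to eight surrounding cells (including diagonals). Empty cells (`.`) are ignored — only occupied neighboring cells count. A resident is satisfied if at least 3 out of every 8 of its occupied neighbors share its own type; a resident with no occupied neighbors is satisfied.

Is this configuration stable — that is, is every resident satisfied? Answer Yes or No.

Yes

(0,0)O 1/1 ✓
(0,2)X 3/3 ✓
(0,3)X 3/3 ✓
(1,0)O 1/2 ✓
(1,2)X 6/6 ✓
(1,3)X 5/5 ✓
(2,1)X 3/4 ✓
(2,2)X 5/5 ✓
(2,3)X 4/4 ✓
(3,2)X 6/6 ✓
(4,1)X 4/4 ✓
(4,2)X 5/5 ✓
(4,3)X 3/3 ✓
(5,0)X 4/4 ✓
(5,1)X 6/6 ✓
(5,3)X 4/4 ✓
(6,0)X 3/3 ✓
(6,1)X 4/4 ✓
(6,2)X 4/4 ✓
(6,3)X 2/2 ✓
All meet the threshold, so the configuration is stable.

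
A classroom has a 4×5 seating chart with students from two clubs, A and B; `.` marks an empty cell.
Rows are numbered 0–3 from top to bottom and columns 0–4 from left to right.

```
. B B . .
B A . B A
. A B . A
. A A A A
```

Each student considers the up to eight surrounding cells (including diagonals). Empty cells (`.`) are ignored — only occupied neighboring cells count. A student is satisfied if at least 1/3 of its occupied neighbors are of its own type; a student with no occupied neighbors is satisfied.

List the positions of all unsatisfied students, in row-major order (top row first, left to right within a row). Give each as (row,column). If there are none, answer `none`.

(1,1), (2,2)

Row 0: (0,1)B 2/3 ok · (0,2)B 2/3 ok
Row 1: (1,0)B 1/3 ok · (1,1)A 1/5 unhappy · (1,3)B 2/4 ok · (1,4)A 1/2 ok
Row 2: (2,1)A 3/5 ok · (2,2)B 1/6 unhappy · (2,4)A 3/4 ok
Row 3: (3,1)A 2/3 ok · (3,2)A 3/4 ok · (3,3)A 3/4 ok · (3,4)A 2/2 ok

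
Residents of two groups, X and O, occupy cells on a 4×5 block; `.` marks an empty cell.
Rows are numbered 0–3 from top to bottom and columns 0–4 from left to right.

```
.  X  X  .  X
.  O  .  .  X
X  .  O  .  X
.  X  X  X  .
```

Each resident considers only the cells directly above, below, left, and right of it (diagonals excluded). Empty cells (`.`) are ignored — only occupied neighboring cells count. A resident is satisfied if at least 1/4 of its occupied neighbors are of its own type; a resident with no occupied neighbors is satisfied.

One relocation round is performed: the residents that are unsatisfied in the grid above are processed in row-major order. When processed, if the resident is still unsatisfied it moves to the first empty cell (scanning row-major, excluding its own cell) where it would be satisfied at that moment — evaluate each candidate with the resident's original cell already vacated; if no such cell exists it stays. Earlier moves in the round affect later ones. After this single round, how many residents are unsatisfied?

0

Initially unsatisfied (in order): (1,1), (2,2).
  (1,1) → (1,2).
  (2,2): now satisfied by earlier moves; stays.
Resulting grid:
. X X . X
. . O . X
X . O . X
. X X X .
All satisfied now.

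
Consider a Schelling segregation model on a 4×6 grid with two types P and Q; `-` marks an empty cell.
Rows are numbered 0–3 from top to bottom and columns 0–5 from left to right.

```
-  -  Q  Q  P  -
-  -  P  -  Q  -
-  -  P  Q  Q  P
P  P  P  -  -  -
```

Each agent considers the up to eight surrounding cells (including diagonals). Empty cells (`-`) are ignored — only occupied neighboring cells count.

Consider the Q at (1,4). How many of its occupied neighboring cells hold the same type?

3

Occupied neighbors of (1,4): (0,3)=Q, (0,4)=P, (2,3)=Q, (2,4)=Q, (2,5)=P.
Same type (Q): 3 of 5.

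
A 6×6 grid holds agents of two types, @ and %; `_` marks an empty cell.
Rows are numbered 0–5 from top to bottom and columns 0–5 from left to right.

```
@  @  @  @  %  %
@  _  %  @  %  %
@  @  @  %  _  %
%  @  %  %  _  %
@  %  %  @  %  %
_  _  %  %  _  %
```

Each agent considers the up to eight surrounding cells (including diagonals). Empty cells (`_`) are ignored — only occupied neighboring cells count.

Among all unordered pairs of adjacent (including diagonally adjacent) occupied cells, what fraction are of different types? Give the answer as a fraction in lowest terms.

29/75

Scan each occupied cell's neighbors to the right and below (and the two forward diagonals) so each pair is counted once.
Row 0: @(0,0)–@(0,1)= @(0,0)–@(1,0)= @(0,1)–@(0,2)= @(0,1)–%(1,2)≠ @(0,1)–@(1,0)= @(0,2)–@(0,3)= @(0,2)–%(1,2)≠ @(0,2)–@(1,3)= @(0,3)–%(0,4)≠ @(0,3)–@(1,3)= @(0,3)–%(1,4)≠ @(0,3)–%(1,2)≠ %(0,4)–%(0,5)= %(0,4)–%(1,4)= %(0,4)–%(1,5)= %(0,4)–@(1,3)≠ %(0,5)–%(1,5)= %(0,5)–%(1,4)=  → 6/18 unlike.
Row 1: @(1,0)–@(2,0)= @(1,0)–@(2,1)= %(1,2)–@(1,3)≠ %(1,2)–@(2,2)≠ %(1,2)–%(2,3)= %(1,2)–@(2,1)≠ @(1,3)–%(1,4)≠ @(1,3)–%(2,3)≠ @(1,3)–@(2,2)= %(1,4)–%(1,5)= %(1,4)–%(2,5)= %(1,4)–%(2,3)= %(1,5)–%(2,5)=  → 5/13 unlike.
Row 2: @(2,0)–@(2,1)= @(2,0)–%(3,0)≠ @(2,0)–@(3,1)= @(2,1)–@(2,2)= @(2,1)–@(3,1)= @(2,1)–%(3,2)≠ @(2,1)–%(3,0)≠ @(2,2)–%(2,3)≠ @(2,2)–%(3,2)≠ @(2,2)–%(3,3)≠ @(2,2)–@(3,1)= %(2,3)–%(3,3)= %(2,3)–%(3,2)= %(2,5)–%(3,5)=  → 6/14 unlike.
Row 3: %(3,0)–@(3,1)≠ %(3,0)–@(4,0)≠ %(3,0)–%(4,1)= @(3,1)–%(3,2)≠ @(3,1)–%(4,1)≠ @(3,1)–%(4,2)≠ @(3,1)–@(4,0)= %(3,2)–%(3,3)= %(3,2)–%(4,2)= %(3,2)–@(4,3)≠ %(3,2)–%(4,1)= %(3,3)–@(4,3)≠ %(3,3)–%(4,4)= %(3,3)–%(4,2)= %(3,5)–%(4,5)= %(3,5)–%(4,4)=  → 7/16 unlike.
Row 4: @(4,0)–%(4,1)≠ %(4,1)–%(4,2)= %(4,1)–%(5,2)= %(4,2)–@(4,3)≠ %(4,2)–%(5,2)= %(4,2)–%(5,3)= @(4,3)–%(4,4)≠ @(4,3)–%(5,3)≠ @(4,3)–%(5,2)≠ %(4,4)–%(4,5)= %(4,4)–%(5,5)= %(4,4)–%(5,3)= %(4,5)–%(5,5)=  → 5/13 unlike.
Row 5: %(5,2)–%(5,3)=  → 0/1 unlike.
Total adjacent occupied pairs: 75; unlike-type pairs: 29.
29/75 is already in lowest terms.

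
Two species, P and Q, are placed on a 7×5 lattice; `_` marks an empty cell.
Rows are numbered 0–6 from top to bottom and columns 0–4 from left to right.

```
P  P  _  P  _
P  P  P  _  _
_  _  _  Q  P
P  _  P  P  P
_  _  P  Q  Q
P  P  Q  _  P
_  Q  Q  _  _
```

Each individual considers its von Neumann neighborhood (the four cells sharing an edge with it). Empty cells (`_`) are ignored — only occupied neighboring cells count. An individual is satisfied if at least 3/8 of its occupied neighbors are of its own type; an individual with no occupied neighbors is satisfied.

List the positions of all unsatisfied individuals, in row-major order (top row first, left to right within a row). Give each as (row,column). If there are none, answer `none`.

Row 0: (0,0)P 2/2 ok · (0,1)P 2/2 ok · (0,3)P 0/0 ok
Row 1: (1,0)P 2/2 ok · (1,1)P 3/3 ok · (1,2)P 1/1 ok
Row 2: (2,3)Q 0/2 unhappy · (2,4)P 1/2 ok
Row 3: (3,0)P 0/0 ok · (3,2)P 2/2 ok · (3,3)P 2/4 ok · (3,4)P 2/3 ok
Row 4: (4,2)P 1/3 unhappy · (4,3)Q 1/3 unhappy · (4,4)Q 1/3 unhappy
Row 5: (5,0)P 1/1 ok · (5,1)P 1/3 unhappy · (5,2)Q 1/3 unhappy · (5,4)P 0/1 unhappy
Row 6: (6,1)Q 1/2 ok · (6,2)Q 2/2 ok

(2,3), (4,2), (4,3), (4,4), (5,1), (5,2), (5,4)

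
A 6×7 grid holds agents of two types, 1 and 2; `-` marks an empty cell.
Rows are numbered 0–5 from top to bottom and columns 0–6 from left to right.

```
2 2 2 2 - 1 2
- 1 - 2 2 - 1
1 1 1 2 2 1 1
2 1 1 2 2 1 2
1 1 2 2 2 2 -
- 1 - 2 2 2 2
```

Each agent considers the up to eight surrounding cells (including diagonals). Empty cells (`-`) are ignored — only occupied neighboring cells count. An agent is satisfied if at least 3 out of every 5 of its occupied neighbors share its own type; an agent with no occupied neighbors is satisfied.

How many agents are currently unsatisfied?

Row 0: (0,0)2 1/2 not · (0,1)2 2/3 satisfied · (0,2)2 3/4 satisfied · (0,3)2 3/3 satisfied · (0,5)1 1/3 not · (0,6)2 0/2 not
Row 1: (1,1)1 3/6 not · (1,3)2 5/6 satisfied · (1,4)2 4/6 satisfied · (1,6)1 3/4 satisfied
Row 2: (2,0)1 3/4 satisfied · (2,1)1 5/6 satisfied · (2,2)1 4/7 not · (2,3)2 5/7 satisfied · (2,4)2 5/7 satisfied · (2,5)1 3/7 not · (2,6)1 3/4 satisfied
Row 3: (3,0)2 0/5 not · (3,1)1 6/8 satisfied · (3,2)1 4/8 not · (3,3)2 6/8 satisfied · (3,4)2 6/8 satisfied · (3,5)1 2/7 not · (3,6)2 1/4 not
Row 4: (4,0)1 3/4 satisfied · (4,1)1 4/6 satisfied · (4,2)2 3/7 not · (4,3)2 6/7 satisfied · (4,4)2 7/8 satisfied · (4,5)2 6/7 satisfied
Row 5: (5,1)1 2/3 satisfied · (5,3)2 4/4 satisfied · (5,4)2 5/5 satisfied · (5,5)2 4/4 satisfied · (5,6)2 2/2 satisfied
Unsatisfied: (0,0), (0,5), (0,6), (1,1), (2,2), (2,5), (3,0), (3,2), (3,5), (3,6), (4,2) — 11 in total.

11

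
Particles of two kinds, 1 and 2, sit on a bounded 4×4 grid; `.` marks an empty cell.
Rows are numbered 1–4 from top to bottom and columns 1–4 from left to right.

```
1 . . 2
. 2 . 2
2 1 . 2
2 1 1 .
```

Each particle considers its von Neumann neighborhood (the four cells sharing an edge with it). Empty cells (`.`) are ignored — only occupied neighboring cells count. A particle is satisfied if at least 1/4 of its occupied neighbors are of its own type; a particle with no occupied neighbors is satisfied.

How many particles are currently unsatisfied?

1

(1,1)1 0/0 ✓
(1,4)2 1/1 ✓
(2,2)2 0/1 ✗
(2,4)2 2/2 ✓
(3,1)2 1/2 ✓
(3,2)1 1/3 ✓
(3,4)2 1/1 ✓
(4,1)2 1/2 ✓
(4,2)1 2/3 ✓
(4,3)1 1/1 ✓
Unsatisfied: (2,2) — 1 in total.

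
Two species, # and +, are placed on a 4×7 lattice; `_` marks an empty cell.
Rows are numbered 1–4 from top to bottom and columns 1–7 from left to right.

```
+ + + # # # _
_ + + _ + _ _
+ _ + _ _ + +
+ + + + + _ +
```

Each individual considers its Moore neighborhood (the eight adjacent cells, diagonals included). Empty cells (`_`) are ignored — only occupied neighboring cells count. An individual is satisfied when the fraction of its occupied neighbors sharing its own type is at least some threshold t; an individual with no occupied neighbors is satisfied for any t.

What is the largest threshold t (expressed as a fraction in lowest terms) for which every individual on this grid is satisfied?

1/4

Row 1: (1,1)+ 2/2 · (1,2)+ 4/4 · (1,3)+ 3/4 · (1,4)# 1/4 · (1,5)# 2/3 · (1,6)# 1/2
Row 2: (2,2)+ 6/6 · (2,3)+ 4/5 · (2,5)+ 1/4
Row 3: (3,1)+ 3/3 · (3,3)+ 5/5 · (3,6)+ 4/4 · (3,7)+ 2/2
Row 4: (4,1)+ 2/2 · (4,2)+ 4/4 · (4,3)+ 3/3 · (4,4)+ 3/3 · (4,5)+ 2/2 · (4,7)+ 2/2
The smallest same-type fraction is 1/4 at (1,4), which reduces to 1/4. Any threshold above that leaves this individual unsatisfied.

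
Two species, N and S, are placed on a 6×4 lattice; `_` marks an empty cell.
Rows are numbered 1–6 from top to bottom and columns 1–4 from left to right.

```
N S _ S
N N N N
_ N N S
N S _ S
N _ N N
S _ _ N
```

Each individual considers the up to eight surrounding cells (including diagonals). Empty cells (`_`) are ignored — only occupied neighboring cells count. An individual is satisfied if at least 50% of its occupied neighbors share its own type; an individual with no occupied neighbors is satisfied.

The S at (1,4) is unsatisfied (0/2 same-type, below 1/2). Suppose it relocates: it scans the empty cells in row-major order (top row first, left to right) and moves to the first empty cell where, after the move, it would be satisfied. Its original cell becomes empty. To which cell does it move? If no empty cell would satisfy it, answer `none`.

Vacating (1,4). Empty cells in order:
  (1,3): 1/4 same-type → still unsatisfied.
  (3,1): 1/5 same-type → still unsatisfied.
  (4,3): 3/7 same-type → still unsatisfied.
  (5,2): 2/5 same-type → still unsatisfied.
  (6,2): 1/3 same-type → still unsatisfied.
  (6,3): 0/3 same-type → still unsatisfied.

none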